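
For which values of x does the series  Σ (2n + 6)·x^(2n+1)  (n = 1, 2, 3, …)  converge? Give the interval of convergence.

(-1, 1)

Ratio test: |a_{n+1}/a_n| = (2(n+1) + 6)/(2n + 6) → 1 as n → ∞.
Since the exponent of x increases by 2 each term, convergence requires |x|² < 1, hence R = 1.
Check x = 1: the terms do not tend to 0, so the series diverges.
At x = -1: the terms do not tend to 0, so the series diverges.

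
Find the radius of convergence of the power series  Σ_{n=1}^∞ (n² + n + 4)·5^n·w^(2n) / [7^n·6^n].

R = √210/5

Ratio test: |a_{n+1}/a_n| = [((n+1)² + (n+1) + 4)/(n² + n + 4)] · 5/(7·6) → 5/42 as n → ∞.
Successive powers of w differ by 2, so the series converges when |w|² · 5/42 < 1, i.e. |w| < √(42/5). So R = √210/5.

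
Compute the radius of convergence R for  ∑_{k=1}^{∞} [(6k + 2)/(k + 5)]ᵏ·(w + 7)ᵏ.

By the Cauchy root test, |a_k|^(1/k) = (6k + 2)/(k + 5) → 6.
Hence the series converges for |w + 7| < 1/(6) = 1/6, so the radius of convergence is 1/6.

R = 1/6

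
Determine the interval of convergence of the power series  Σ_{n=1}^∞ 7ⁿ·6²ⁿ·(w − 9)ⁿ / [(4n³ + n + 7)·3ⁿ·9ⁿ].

By the ratio test, |a_{n+1}/a_n| = [(4n³ + n + 7)/(4(n+1)³ + (n+1) + 7)] · 7·36/(3·9) → 28/3.
Thus R = 1/(28/3) = 3/28.
At w = 255/28: absolute convergence follows by limit comparison with Σ 1/n³.
Check w = 249/28: absolute convergence follows by limit comparison with Σ 1/n³.

[249/28, 255/28]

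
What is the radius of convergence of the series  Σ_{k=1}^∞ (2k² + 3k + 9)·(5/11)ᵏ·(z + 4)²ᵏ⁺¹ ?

R = √55/5

Ratio test: |a_{k+1}/a_k| = [(2(k+1)² + 3(k+1) + 9)/(2k² + 3k + 9)] · 5/11 → 5/11 as k → ∞.
Writing y = (z + 4)², the series in y has radius 11/5, so |z + 4| < √(11/5) and R = √55/5.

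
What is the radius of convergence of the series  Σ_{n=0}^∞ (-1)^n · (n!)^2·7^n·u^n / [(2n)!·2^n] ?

R = 8/7

The ratio of consecutive coefficients is (n+1)²/[(2n+1)·(2n+2)] · 7/2 → 7/8.
Convergence for |u| · 7/8 < 1, i.e. |u| < 8/7. So R = 8/7.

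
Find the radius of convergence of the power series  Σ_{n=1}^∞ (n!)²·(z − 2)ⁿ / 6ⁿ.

R = 0

By the ratio test, |a_{n+1}/a_n| = (n+1)² · 1/6 → ∞.
The terms grow without bound for any (z − 2) ≠ 0, so R = 0 (convergence only at z = 2).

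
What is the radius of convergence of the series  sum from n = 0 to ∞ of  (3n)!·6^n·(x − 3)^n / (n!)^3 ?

Apply the ratio test: |a_{n+1}| / |a_n| = (3n+1)·(3n+2)·(3n+3)/(n+1)³ · 6, which tends to 162 as n → ∞.
The series converges when 162 · |x − 3| < 1, giving R = 1/162.

R = 1/162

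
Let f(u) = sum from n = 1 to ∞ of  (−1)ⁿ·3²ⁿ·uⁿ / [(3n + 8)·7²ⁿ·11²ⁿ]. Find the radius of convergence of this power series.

R = 5929/9

Apply the ratio test: |a_{n+1}| / |a_n| = [(3n + 8)/(3(n+1) + 8)] · 9/(49·121), which tends to 9/5929 as n → ∞.
Hence the series converges for |u| < 1/(9/5929) = 5929/9, so the radius of convergence is 5929/9.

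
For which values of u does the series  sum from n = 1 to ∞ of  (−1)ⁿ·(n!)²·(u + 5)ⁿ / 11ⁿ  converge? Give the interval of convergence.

{-5}

Apply the ratio test: |a_{n+1}| / |a_n| = (n+1)² · 1/11, which tends to ∞ as n → ∞.
The ratio grows without bound, so the series diverges whenever (u + 5) ≠ 0; it converges only at u = -5. R = 0.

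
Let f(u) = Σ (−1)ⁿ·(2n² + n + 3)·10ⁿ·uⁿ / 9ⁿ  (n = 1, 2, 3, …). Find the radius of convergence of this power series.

By the ratio test, |a_{n+1}/a_n| = [(2(n+1)² + (n+1) + 3)/(2n² + n + 3)] · 10/9 → 10/9.
Convergence for |u| · 10/9 < 1, i.e. |u| < 9/10. So R = 9/10.

R = 9/10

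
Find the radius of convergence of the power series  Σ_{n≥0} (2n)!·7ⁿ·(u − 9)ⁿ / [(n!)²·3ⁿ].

R = 3/28

Apply the ratio test: |a_{n+1}| / |a_n| = (2n+1)·(2n+2)/(n+1)² · 7/3, which tends to 28/3 as n → ∞.
Convergence for |u − 9| · 28/3 < 1, i.e. |u − 9| < 3/28. So R = 3/28.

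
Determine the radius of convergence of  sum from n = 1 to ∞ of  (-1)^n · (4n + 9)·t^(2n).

R = 1

Ratio test: |a_{n+1}/a_n| = (4(n+1) + 9)/(4n + 9) → 1 as n → ∞.
Successive powers of t differ by 2, so the series converges when |t|² · 1 < 1, i.e. |t| < √(1) = 1. So R = 1.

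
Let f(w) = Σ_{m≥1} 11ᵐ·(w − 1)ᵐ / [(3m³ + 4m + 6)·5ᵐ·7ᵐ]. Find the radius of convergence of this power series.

Apply the ratio test: |a_{m+1}| / |a_m| = [(3m³ + 4m + 6)/(3(m+1)³ + 4(m+1) + 6)] · 11/(5·7), which tends to 11/35 as m → ∞.
Convergence for |w − 1| · 11/35 < 1, i.e. |w − 1| < 35/11. So R = 35/11.

R = 35/11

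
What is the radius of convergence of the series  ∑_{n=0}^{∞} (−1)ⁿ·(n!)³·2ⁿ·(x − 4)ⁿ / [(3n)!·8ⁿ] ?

R = 108

Apply the ratio test: |a_{n+1}| / |a_n| = (n+1)³/[(3n+1)·(3n+2)·(3n+3)] · 2/8, which tends to 1/108 as n → ∞.
Hence the series converges for |x − 4| < 1/(1/108) = 108, so the radius of convergence is 108.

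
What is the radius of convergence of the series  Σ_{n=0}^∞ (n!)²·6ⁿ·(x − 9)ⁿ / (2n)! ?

The ratio of consecutive coefficients is (n+1)²/[(2n+1)·(2n+2)] · 6 → 3/2.
Convergence for |x − 9| · 3/2 < 1, i.e. |x − 9| < 2/3. So R = 2/3.

R = 2/3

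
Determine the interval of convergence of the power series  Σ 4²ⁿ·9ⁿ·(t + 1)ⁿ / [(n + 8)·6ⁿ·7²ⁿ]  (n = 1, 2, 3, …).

Apply the ratio test: |a_{n+1}| / |a_n| = [(n + 8)/((n+1) + 8)] · 16·9/(6·49), which tends to 24/49 as n → ∞.
Thus R = 1/(24/49) = 49/24.
At t = 25/24: comparison with the harmonic series Σ 1/n shows the series diverges.
Endpoint t = -73/24: the terms alternate in sign and decrease monotonically to 0 in absolute value (size ~ c/n), so the alternating series test gives convergence.

[-73/24, 25/24)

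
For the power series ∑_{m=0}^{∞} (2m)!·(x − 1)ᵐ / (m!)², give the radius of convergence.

By the ratio test, |a_{m+1}/a_m| = (2m+1)·(2m+2)/(m+1)² → 4.
Thus R = 1/(4) = 1/4.

R = 1/4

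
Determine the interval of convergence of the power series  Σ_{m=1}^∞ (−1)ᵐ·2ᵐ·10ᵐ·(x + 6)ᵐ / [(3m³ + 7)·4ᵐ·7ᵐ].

By the ratio test, |a_{m+1}/a_m| = [(3m³ + 7)/(3(m+1)³ + 7)] · 2·10/(4·7) → 5/7.
Hence the series converges for |x + 6| < 1/(5/7) = 7/5, so the radius of convergence is 7/5.
Check x = -23/5: absolute convergence follows by limit comparison with Σ 1/m³.
When x = -37/5, absolute convergence follows by limit comparison with Σ 1/m³.

[-37/5, -23/5]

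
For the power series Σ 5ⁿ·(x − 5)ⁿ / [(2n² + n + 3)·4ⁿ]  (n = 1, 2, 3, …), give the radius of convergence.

R = 4/5

By the ratio test, |a_{n+1}/a_n| = [(2n² + n + 3)/(2(n+1)² + (n+1) + 3)] · 5/4 → 5/4.
Thus R = 1/(5/4) = 4/5.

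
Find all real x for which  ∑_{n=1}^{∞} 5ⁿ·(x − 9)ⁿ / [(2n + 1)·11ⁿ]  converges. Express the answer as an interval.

[34/5, 56/5)

Ratio test: |a_{n+1}/a_n| = [(2n + 1)/(2(n+1) + 1)] · 5/11 → 5/11 as n → ∞.
Thus R = 1/(5/11) = 11/5.
Endpoint x = 56/5: the terms are asymptotic to a nonzero constant times 1/n, so the series diverges by limit comparison with Σ 1/n.
When x = 34/5, convergence follows from the alternating series test (terms decrease monotonically to 0).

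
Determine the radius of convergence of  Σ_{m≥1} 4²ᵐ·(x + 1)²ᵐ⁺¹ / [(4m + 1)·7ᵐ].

By the ratio test, |a_{m+1}/a_m| = [(4m + 1)/(4(m+1) + 1)] · 16/7 → 16/7.
Successive powers of (x + 1) differ by 2, so the series converges when |x + 1|² · 16/7 < 1, i.e. |x + 1| < √(7/16). So R = √7/4.

R = √7/4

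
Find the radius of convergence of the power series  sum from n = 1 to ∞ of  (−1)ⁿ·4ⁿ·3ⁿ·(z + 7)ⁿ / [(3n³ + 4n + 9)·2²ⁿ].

By the ratio test, |a_{n+1}/a_n| = [(3n³ + 4n + 9)/(3(n+1)³ + 4(n+1) + 9)] · 4·3/4 → 3.
Thus R = 1/(3) = 1/3.

R = 1/3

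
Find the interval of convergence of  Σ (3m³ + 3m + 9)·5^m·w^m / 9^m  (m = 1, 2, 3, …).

By the ratio test, |a_{m+1}/a_m| = [(3(m+1)³ + 3(m+1) + 9)/(3m³ + 3m + 9)] · 5/9 → 5/9.
Hence the series converges for |w| < 1/(5/9) = 9/5, so the radius of convergence is 9/5.
Check w = 9/5: the terms have absolute value of order m³, which does not tend to 0, so the series diverges by the divergence test.
When w = -9/5, the terms do not tend to 0, so the series diverges.

(-9/5, 9/5)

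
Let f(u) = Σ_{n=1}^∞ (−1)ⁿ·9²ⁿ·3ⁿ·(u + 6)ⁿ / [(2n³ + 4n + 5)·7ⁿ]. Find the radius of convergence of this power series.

The ratio of consecutive coefficients is [(2n³ + 4n + 5)/(2(n+1)³ + 4(n+1) + 5)] · 81·3/7 → 243/7.
Convergence for |u + 6| · 243/7 < 1, i.e. |u + 6| < 7/243. So R = 7/243.

R = 7/243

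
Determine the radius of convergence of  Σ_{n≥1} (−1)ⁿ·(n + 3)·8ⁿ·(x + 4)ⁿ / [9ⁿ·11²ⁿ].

By the ratio test, |a_{n+1}/a_n| = [((n+1) + 3)/(n + 3)] · 8/(9·121) → 8/1089.
Hence the series converges for |x + 4| < 1/(8/1089) = 1089/8, so the radius of convergence is 1089/8.

R = 1089/8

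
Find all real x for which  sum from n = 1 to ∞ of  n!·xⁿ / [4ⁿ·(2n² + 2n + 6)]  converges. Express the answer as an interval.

By the ratio test, |a_{n+1}/a_n| = (n+1) · 1/4 · (2n² + 2n + 6)/(2(n+1)² + 2(n+1) + 6) → ∞.
Since the ratio → ∞, the series diverges for every x ≠ 0, and R = 0.

{0}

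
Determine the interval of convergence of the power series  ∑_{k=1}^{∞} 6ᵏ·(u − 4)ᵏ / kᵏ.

(−∞, ∞)

By the Cauchy root test, |a_k|^(1/k) = 6/k → 0.
The limit is 0 for every u, so R = ∞.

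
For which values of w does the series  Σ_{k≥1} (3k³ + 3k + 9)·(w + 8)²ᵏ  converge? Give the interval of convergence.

By the ratio test, |a_{k+1}/a_k| = (3(k+1)³ + 3(k+1) + 9)/(3k³ + 3k + 9) → 1.
Successive powers of (w + 8) differ by 2, so the series converges when |w + 8|² · 1 < 1, i.e. |w + 8| < √(1) = 1. So R = 1.
When w = -7, the terms do not tend to 0, so the series diverges.
Endpoint w = -9: the k-th term does not approach 0; divergence by the term test.

(-9, -7)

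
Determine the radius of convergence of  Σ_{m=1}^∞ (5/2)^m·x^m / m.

R = 2/5

By the ratio test, |a_{m+1}/a_m| = [m/(m+1)] · 5/2 → 5/2.
The series converges when 5/2 · |x| < 1, giving R = 2/5.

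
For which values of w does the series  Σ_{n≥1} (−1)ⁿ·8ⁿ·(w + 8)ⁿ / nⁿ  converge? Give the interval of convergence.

By the Cauchy root test, |a_n|^(1/n) = 8/n → 0.
The limit is 0 for every w, so R = ∞.

(−∞, ∞)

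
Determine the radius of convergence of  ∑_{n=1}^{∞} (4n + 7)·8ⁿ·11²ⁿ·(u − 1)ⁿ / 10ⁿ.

R = 5/484

The ratio of consecutive coefficients is [(4(n+1) + 7)/(4n + 7)] · 8·121/10 → 484/5.
The series converges when 484/5 · |u − 1| < 1, giving R = 5/484.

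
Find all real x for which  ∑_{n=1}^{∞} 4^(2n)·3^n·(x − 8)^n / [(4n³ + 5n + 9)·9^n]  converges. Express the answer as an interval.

[125/16, 131/16]

By the ratio test, |a_{n+1}/a_n| = [(4n³ + 5n + 9)/(4(n+1)³ + 5(n+1) + 9)] · 16·3/9 → 16/3.
The series converges when 16/3 · |x − 8| < 1, giving R = 3/16.
Endpoint x = 131/16: the terms are on the order of 1/n³, so the series converges absolutely by comparison with the p-series (p = 3 > 1).
At x = 125/16: the series is dominated by a constant times Σ 1/n³, which converges (p = 3 > 1).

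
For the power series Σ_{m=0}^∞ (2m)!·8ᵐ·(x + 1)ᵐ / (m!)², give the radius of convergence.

R = 1/32

Apply the ratio test: |a_{m+1}| / |a_m| = (2m+1)·(2m+2)/(m+1)² · 8, which tends to 32 as m → ∞.
Thus R = 1/(32) = 1/32.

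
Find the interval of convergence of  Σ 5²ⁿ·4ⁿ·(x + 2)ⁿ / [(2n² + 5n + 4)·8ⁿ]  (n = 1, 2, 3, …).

By the ratio test, |a_{n+1}/a_n| = [(2n² + 5n + 4)/(2(n+1)² + 5(n+1) + 4)] · 25·4/8 → 25/2.
The series converges when 25/2 · |x + 2| < 1, giving R = 2/25.
Endpoint x = -48/25: the terms are on the order of 1/n², so the series converges absolutely by comparison with the p-series (p = 2 > 1).
Endpoint x = -52/25: absolute convergence follows by limit comparison with Σ 1/n².

[-52/25, -48/25]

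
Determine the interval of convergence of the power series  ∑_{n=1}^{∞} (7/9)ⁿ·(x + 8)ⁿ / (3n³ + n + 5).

Ratio test: |a_{n+1}/a_n| = [(3n³ + n + 5)/(3(n+1)³ + (n+1) + 5)] · 7/9 → 7/9 as n → ∞.
Thus R = 1/(7/9) = 9/7.
Endpoint x = -47/7: the series is dominated by a constant times Σ 1/n³, which converges (p = 3 > 1).
When x = -65/7, the terms are on the order of 1/n³, so the series converges absolutely by comparison with the p-series (p = 3 > 1).

[-65/7, -47/7]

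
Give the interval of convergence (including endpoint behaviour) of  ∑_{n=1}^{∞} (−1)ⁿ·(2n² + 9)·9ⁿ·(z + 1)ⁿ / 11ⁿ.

(-20/9, 2/9)

By the ratio test, |a_{n+1}/a_n| = [(2(n+1)² + 9)/(2n² + 9)] · 9/11 → 9/11.
The series converges when 9/11 · |z + 1| < 1, giving R = 11/9.
At z = 2/9: the terms have absolute value of order n², which does not tend to 0, so the series diverges by the divergence test.
At z = -20/9: the n-th term does not approach 0; divergence by the term test.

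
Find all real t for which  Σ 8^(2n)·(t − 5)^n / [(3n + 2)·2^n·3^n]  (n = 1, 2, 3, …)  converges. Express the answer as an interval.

[157/32, 163/32)

Ratio test: |a_{n+1}/a_n| = [(3n + 2)/(3(n+1) + 2)] · 64/(2·3) → 32/3 as n → ∞.
Thus R = 1/(32/3) = 3/32.
When t = 163/32, comparison with the harmonic series Σ 1/n shows the series diverges.
Check t = 157/32: the terms alternate in sign and decrease monotonically to 0 in absolute value (size ~ c/n), so the alternating series test gives convergence.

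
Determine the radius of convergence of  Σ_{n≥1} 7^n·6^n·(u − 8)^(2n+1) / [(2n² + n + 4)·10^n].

R = √105/21

Ratio test: |a_{n+1}/a_n| = [(2n² + n + 4)/(2(n+1)² + (n+1) + 4)] · 7·6/10 → 21/5 as n → ∞.
Writing y = (u − 8)², the series in y has radius 5/21, so |u − 8| < √(5/21) and R = √105/21.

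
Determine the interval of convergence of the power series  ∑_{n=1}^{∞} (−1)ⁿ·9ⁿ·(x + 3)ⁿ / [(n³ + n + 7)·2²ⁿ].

[-31/9, -23/9]

The ratio of consecutive coefficients is [(n³ + n + 7)/((n+1)³ + (n+1) + 7)] · 9/4 → 9/4.
Convergence for |x + 3| · 9/4 < 1, i.e. |x + 3| < 4/9. So R = 4/9.
Endpoint x = -23/9: the series is dominated by a constant times Σ 1/n³, which converges (p = 3 > 1).
At x = -31/9: absolute convergence follows by limit comparison with Σ 1/n³.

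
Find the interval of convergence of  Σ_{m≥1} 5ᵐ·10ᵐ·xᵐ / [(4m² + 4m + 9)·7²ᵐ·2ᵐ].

The ratio of consecutive coefficients is [(4m² + 4m + 9)/(4(m+1)² + 4(m+1) + 9)] · 5·10/(49·2) → 25/49.
Thus R = 1/(25/49) = 49/25.
Endpoint x = 49/25: the terms are on the order of 1/m², so the series converges absolutely by comparison with the p-series (p = 2 > 1).
Check x = -49/25: absolute convergence follows by limit comparison with Σ 1/m².

[-49/25, 49/25]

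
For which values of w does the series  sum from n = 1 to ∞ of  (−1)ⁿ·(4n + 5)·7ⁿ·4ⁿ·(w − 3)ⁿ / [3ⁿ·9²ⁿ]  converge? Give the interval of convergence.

(-159/28, 327/28)

Apply the ratio test: |a_{n+1}| / |a_n| = [(4(n+1) + 5)/(4n + 5)] · 7·4/(3·81), which tends to 28/243 as n → ∞.
Hence the series converges for |w − 3| < 1/(28/243) = 243/28, so the radius of convergence is 243/28.
Endpoint w = 327/28: the terms do not tend to 0, so the series diverges.
Check w = -159/28: the n-th term does not approach 0; divergence by the term test.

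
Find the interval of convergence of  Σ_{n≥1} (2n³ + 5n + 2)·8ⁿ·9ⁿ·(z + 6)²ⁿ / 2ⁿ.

(-37/6, -35/6)

By the ratio test, |a_{n+1}/a_n| = [(2(n+1)³ + 5(n+1) + 2)/(2n³ + 5n + 2)] · 8·9/2 → 36.
Writing y = (z + 6)², the series in y has radius 1/36, so |z + 6| < √(1/36) = 1/6 and R = 1/6.
Endpoint z = -35/6: the terms have absolute value of order n³, which does not tend to 0, so the series diverges by the divergence test.
Check z = -37/6: the n-th term does not approach 0; divergence by the term test.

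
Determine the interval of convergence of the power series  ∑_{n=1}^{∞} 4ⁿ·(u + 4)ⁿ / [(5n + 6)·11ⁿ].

Apply the ratio test: |a_{n+1}| / |a_n| = [(5n + 6)/(5(n+1) + 6)] · 4/11, which tends to 4/11 as n → ∞.
Thus R = 1/(4/11) = 11/4.
Check u = -5/4: the terms are asymptotic to a nonzero constant times 1/n, so the series diverges by limit comparison with Σ 1/n.
Endpoint u = -27/4: convergence follows from the alternating series test (terms decrease monotonically to 0).

[-27/4, -5/4)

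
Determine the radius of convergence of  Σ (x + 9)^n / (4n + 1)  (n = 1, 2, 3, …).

Apply the ratio test: |a_{n+1}| / |a_n| = (4n + 1)/(4(n+1) + 1), which tends to 1 as n → ∞.
So the series converges when |x + 9| < 1 and diverges when |x + 9| > 1; R = 1.

R = 1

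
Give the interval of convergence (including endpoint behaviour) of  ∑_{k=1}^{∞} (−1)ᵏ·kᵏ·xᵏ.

By the Cauchy root test, |a_k|^(1/k) = k → ∞.
Since the k-th root of |a_k| is unbounded, the series converges only at x = 0; R = 0.

{0}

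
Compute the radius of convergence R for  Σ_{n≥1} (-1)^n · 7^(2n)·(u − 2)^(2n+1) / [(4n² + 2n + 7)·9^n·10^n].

Apply the ratio test: |a_{n+1}| / |a_n| = [(4n² + 2n + 7)/(4(n+1)² + 2(n+1) + 7)] · 49/(9·10), which tends to 49/90 as n → ∞.
Writing y = (u − 2)², the series in y has radius 90/49, so |u − 2| < √(90/49) and R = 3√10/7.

R = 3√10/7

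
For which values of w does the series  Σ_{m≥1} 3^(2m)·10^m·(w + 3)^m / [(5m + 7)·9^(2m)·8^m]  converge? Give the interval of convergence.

[-51/5, 21/5)

Apply the ratio test: |a_{m+1}| / |a_m| = [(5m + 7)/(5(m+1) + 7)] · 9·10/(81·8), which tends to 5/36 as m → ∞.
The series converges when 5/36 · |w + 3| < 1, giving R = 36/5.
At w = 21/5: the terms behave like c/m; limit comparison with the harmonic series gives divergence.
Check w = -51/5: an alternating series whose terms decrease to 0 in absolute value, so it converges by the Leibniz criterion.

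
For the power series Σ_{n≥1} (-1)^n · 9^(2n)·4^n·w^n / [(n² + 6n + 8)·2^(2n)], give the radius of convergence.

The ratio of consecutive coefficients is [(n² + 6n + 8)/((n+1)² + 6(n+1) + 8)] · 81·4/4 → 81.
Thus R = 1/(81) = 1/81.

R = 1/81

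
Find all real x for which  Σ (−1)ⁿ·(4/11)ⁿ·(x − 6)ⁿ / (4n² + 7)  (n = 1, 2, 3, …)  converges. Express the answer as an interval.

By the ratio test, |a_{n+1}/a_n| = [(4n² + 7)/(4(n+1)² + 7)] · 4/11 → 4/11.
Convergence for |x − 6| · 4/11 < 1, i.e. |x − 6| < 11/4. So R = 11/4.
When x = 35/4, the series is dominated by a constant times Σ 1/n², which converges (p = 2 > 1).
Check x = 13/4: the terms are on the order of 1/n², so the series converges absolutely by comparison with the p-series (p = 2 > 1).

[13/4, 35/4]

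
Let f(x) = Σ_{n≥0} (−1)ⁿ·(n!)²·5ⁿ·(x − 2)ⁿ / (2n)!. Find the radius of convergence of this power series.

R = 4/5

By the ratio test, |a_{n+1}/a_n| = (n+1)²/[(2n+1)·(2n+2)] · 5 → 5/4.
The series converges when 5/4 · |x − 2| < 1, giving R = 4/5.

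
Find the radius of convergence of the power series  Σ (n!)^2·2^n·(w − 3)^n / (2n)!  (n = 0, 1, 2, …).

Ratio test: |a_{n+1}/a_n| = (n+1)²/[(2n+1)·(2n+2)] · 2 → 1/2 as n → ∞.
Hence the series converges for |w − 3| < 1/(1/2) = 2, so the radius of convergence is 2.

R = 2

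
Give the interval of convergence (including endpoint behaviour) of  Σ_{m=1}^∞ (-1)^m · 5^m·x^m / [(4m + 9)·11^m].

(-11/5, 11/5]

Apply the ratio test: |a_{m+1}| / |a_m| = [(4m + 9)/(4(m+1) + 9)] · 5/11, which tends to 5/11 as m → ∞.
Hence the series converges for |x| < 1/(5/11) = 11/5, so the radius of convergence is 11/5.
Check x = 11/5: an alternating series whose terms decrease to 0 in absolute value, so it converges by the Leibniz criterion.
When x = -11/5, the terms behave like c/m; limit comparison with the harmonic series gives divergence.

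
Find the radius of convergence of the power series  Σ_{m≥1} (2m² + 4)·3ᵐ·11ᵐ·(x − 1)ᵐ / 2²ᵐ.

The ratio of consecutive coefficients is [(2(m+1)² + 4)/(2m² + 4)] · 3·11/4 → 33/4.
Convergence for |x − 1| · 33/4 < 1, i.e. |x − 1| < 4/33. So R = 4/33.

R = 4/33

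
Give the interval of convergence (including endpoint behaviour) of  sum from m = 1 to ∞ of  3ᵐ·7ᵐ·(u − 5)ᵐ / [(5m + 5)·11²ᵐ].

[-16/21, 226/21)

Ratio test: |a_{m+1}/a_m| = [(5m + 5)/(5(m+1) + 5)] · 3·7/121 → 21/121 as m → ∞.
Hence the series converges for |u − 5| < 1/(21/121) = 121/21, so the radius of convergence is 121/21.
Check u = 226/21: the terms behave like c/m; limit comparison with the harmonic series gives divergence.
When u = -16/21, an alternating series whose terms decrease to 0 in absolute value, so it converges by the Leibniz criterion.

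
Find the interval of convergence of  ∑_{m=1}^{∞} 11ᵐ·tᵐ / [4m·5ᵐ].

By the ratio test, |a_{m+1}/a_m| = [4m/4(m+1)] · 11/5 → 11/5.
The series converges when 11/5 · |t| < 1, giving R = 5/11.
Check t = 5/11: the terms are asymptotic to a nonzero constant times 1/m, so the series diverges by limit comparison with Σ 1/m.
Check t = -5/11: convergence follows from the alternating series test (terms decrease monotonically to 0).

[-5/11, 5/11)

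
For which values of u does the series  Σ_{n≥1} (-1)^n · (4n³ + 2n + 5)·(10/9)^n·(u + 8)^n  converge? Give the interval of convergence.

The ratio of consecutive coefficients is [(4(n+1)³ + 2(n+1) + 5)/(4n³ + 2n + 5)] · 10/9 → 10/9.
The series converges when 10/9 · |u + 8| < 1, giving R = 9/10.
Endpoint u = -71/10: the terms have absolute value of order n³, which does not tend to 0, so the series diverges by the divergence test.
Check u = -89/10: the n-th term does not approach 0; divergence by the term test.

(-89/10, -71/10)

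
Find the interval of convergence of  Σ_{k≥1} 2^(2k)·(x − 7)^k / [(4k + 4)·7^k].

Apply the ratio test: |a_{k+1}| / |a_k| = [(4k + 4)/(4(k+1) + 4)] · 4/7, which tends to 4/7 as k → ∞.
Hence the series converges for |x − 7| < 1/(4/7) = 7/4, so the radius of convergence is 7/4.
Endpoint x = 35/4: the terms behave like c/k; limit comparison with the harmonic series gives divergence.
Endpoint x = 21/4: an alternating series whose terms decrease to 0 in absolute value, so it converges by the Leibniz criterion.

[21/4, 35/4)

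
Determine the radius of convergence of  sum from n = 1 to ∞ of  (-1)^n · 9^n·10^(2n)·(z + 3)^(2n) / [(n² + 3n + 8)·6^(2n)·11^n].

R = √11/5

By the ratio test, |a_{n+1}/a_n| = [(n² + 3n + 8)/((n+1)² + 3(n+1) + 8)] · 9·100/(36·11) → 25/11.
Successive powers of (z + 3) differ by 2, so the series converges when |z + 3|² · 25/11 < 1, i.e. |z + 3| < √(11/25). So R = √11/5.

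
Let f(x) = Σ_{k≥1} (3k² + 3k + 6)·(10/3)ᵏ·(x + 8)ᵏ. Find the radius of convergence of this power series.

Apply the ratio test: |a_{k+1}| / |a_k| = [(3(k+1)² + 3(k+1) + 6)/(3k² + 3k + 6)] · 10/3, which tends to 10/3 as k → ∞.
Hence the series converges for |x + 8| < 1/(10/3) = 3/10, so the radius of convergence is 3/10.

R = 3/10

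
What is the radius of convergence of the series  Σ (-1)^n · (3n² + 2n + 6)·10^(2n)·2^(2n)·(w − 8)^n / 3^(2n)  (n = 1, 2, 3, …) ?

Ratio test: |a_{n+1}/a_n| = [(3(n+1)² + 2(n+1) + 6)/(3n² + 2n + 6)] · 100·4/9 → 400/9 as n → ∞.
Convergence for |w − 8| · 400/9 < 1, i.e. |w − 8| < 9/400. So R = 9/400.

R = 9/400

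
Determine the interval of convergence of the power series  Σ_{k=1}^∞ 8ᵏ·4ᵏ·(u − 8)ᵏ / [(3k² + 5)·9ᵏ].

The ratio of consecutive coefficients is [(3k² + 5)/(3(k+1)² + 5)] · 8·4/9 → 32/9.
Convergence for |u − 8| · 32/9 < 1, i.e. |u − 8| < 9/32. So R = 9/32.
When u = 265/32, the terms are on the order of 1/k², so the series converges absolutely by comparison with the p-series (p = 2 > 1).
When u = 247/32, absolute convergence follows by limit comparison with Σ 1/k².

[247/32, 265/32]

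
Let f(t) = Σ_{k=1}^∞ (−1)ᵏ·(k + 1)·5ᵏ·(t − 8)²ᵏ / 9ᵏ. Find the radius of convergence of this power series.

R = 3√5/5

Apply the ratio test: |a_{k+1}| / |a_k| = [((k+1) + 1)/(k + 1)] · 5/9, which tends to 5/9 as k → ∞.
Writing y = (t − 8)², the series in y has radius 9/5, so |t − 8| < √(9/5) and R = 3√5/5.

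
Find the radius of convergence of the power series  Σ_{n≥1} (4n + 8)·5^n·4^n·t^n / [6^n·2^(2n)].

R = 6/5

The ratio of consecutive coefficients is [(4(n+1) + 8)/(4n + 8)] · 5·4/(6·4) → 5/6.
Convergence for |t| · 5/6 < 1, i.e. |t| < 6/5. So R = 6/5.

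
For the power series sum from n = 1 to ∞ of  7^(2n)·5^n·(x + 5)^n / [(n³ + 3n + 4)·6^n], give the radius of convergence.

R = 6/245

Ratio test: |a_{n+1}/a_n| = [(n³ + 3n + 4)/((n+1)³ + 3(n+1) + 4)] · 49·5/6 → 245/6 as n → ∞.
The series converges when 245/6 · |x + 5| < 1, giving R = 6/245.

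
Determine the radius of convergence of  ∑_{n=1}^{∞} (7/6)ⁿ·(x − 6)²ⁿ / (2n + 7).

The ratio of consecutive coefficients is [(2n + 7)/(2(n+1) + 7)] · 7/6 → 7/6.
Successive powers of (x − 6) differ by 2, so the series converges when |x − 6|² · 7/6 < 1, i.e. |x − 6| < √(6/7). So R = √42/7.

R = √42/7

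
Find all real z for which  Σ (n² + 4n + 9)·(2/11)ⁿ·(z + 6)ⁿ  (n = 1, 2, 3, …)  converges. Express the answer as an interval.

(-23/2, -1/2)

Ratio test: |a_{n+1}/a_n| = [((n+1)² + 4(n+1) + 9)/(n² + 4n + 9)] · 2/11 → 2/11 as n → ∞.
Convergence for |z + 6| · 2/11 < 1, i.e. |z + 6| < 11/2. So R = 11/2.
At z = -1/2: the terms have absolute value of order n², which does not tend to 0, so the series diverges by the divergence test.
Check z = -23/2: the terms do not tend to 0, so the series diverges.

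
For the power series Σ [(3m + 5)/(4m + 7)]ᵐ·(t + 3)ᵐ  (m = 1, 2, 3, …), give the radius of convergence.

Root test: |a_m|^(1/m) = (3m + 5)/(4m + 7) → 3/4.
Thus R = 1/(3/4) = 4/3.

R = 4/3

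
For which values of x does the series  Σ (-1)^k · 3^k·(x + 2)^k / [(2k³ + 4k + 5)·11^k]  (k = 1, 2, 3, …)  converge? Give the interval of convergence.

[-17/3, 5/3]

The ratio of consecutive coefficients is [(2k³ + 4k + 5)/(2(k+1)³ + 4(k+1) + 5)] · 3/11 → 3/11.
Hence the series converges for |x + 2| < 1/(3/11) = 11/3, so the radius of convergence is 11/3.
At x = 5/3: the terms are on the order of 1/k³, so the series converges absolutely by comparison with the p-series (p = 3 > 1).
Endpoint x = -17/3: the series is dominated by a constant times Σ 1/k³, which converges (p = 3 > 1).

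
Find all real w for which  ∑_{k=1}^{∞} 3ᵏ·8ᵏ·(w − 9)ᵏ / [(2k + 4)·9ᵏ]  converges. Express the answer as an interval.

[69/8, 75/8)

By the ratio test, |a_{k+1}/a_k| = [(2k + 4)/(2(k+1) + 4)] · 3·8/9 → 8/3.
Convergence for |w − 9| · 8/3 < 1, i.e. |w − 9| < 3/8. So R = 3/8.
When w = 75/8, comparison with the harmonic series Σ 1/k shows the series diverges.
Check w = 69/8: the terms alternate in sign and decrease monotonically to 0 in absolute value (size ~ c/k), so the alternating series test gives convergence.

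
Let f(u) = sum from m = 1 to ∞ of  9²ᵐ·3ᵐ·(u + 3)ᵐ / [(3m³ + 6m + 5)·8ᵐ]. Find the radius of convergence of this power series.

R = 8/243

Ratio test: |a_{m+1}/a_m| = [(3m³ + 6m + 5)/(3(m+1)³ + 6(m+1) + 5)] · 81·3/8 → 243/8 as m → ∞.
Hence the series converges for |u + 3| < 1/(243/8) = 8/243, so the radius of convergence is 8/243.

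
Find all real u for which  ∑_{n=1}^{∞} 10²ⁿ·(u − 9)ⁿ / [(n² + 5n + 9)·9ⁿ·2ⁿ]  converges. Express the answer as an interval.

[441/50, 459/50]

The ratio of consecutive coefficients is [(n² + 5n + 9)/((n+1)² + 5(n+1) + 9)] · 100/(9·2) → 50/9.
Convergence for |u − 9| · 50/9 < 1, i.e. |u − 9| < 9/50. So R = 9/50.
Endpoint u = 459/50: the series is dominated by a constant times Σ 1/n², which converges (p = 2 > 1).
Endpoint u = 441/50: absolute convergence follows by limit comparison with Σ 1/n².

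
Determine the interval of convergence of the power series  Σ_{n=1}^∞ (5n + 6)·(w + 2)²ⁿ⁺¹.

(-3, -1)

The ratio of consecutive coefficients is (5(n+1) + 6)/(5n + 6) → 1.
Writing y = (w + 2)², the series in y has radius 1, so |w + 2| < √(1) = 1 and R = 1.
At w = -1: the n-th term does not approach 0; divergence by the term test.
At w = -3: the terms have absolute value of order n, which does not tend to 0, so the series diverges by the divergence test.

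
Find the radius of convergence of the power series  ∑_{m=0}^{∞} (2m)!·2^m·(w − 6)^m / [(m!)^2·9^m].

R = 9/8

The ratio of consecutive coefficients is (2m+1)·(2m+2)/(m+1)² · 2/9 → 8/9.
The series converges when 8/9 · |w − 6| < 1, giving R = 9/8.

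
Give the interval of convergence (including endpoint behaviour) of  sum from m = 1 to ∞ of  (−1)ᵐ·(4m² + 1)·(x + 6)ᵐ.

(-7, -5)

The ratio of consecutive coefficients is (4(m+1)² + 1)/(4m² + 1) → 1.
Convergence for |x + 6| < 1, so R = 1.
Check x = -5: the m-th term does not approach 0; divergence by the term test.
When x = -7, the terms do not tend to 0, so the series diverges.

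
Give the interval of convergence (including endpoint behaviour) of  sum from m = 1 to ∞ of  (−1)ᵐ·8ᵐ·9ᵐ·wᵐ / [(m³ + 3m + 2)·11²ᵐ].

Ratio test: |a_{m+1}/a_m| = [(m³ + 3m + 2)/((m+1)³ + 3(m+1) + 2)] · 8·9/121 → 72/121 as m → ∞.
The series converges when 72/121 · |w| < 1, giving R = 121/72.
Check w = 121/72: the series is dominated by a constant times Σ 1/m³, which converges (p = 3 > 1).
At w = -121/72: the terms are on the order of 1/m³, so the series converges absolutely by comparison with the p-series (p = 3 > 1).

[-121/72, 121/72]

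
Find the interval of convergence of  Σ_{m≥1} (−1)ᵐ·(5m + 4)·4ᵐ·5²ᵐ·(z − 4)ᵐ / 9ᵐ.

Apply the ratio test: |a_{m+1}| / |a_m| = [(5(m+1) + 4)/(5m + 4)] · 4·25/9, which tends to 100/9 as m → ∞.
The series converges when 100/9 · |z − 4| < 1, giving R = 9/100.
Endpoint z = 409/100: the terms have absolute value of order m, which does not tend to 0, so the series diverges by the divergence test.
At z = 391/100: the terms have absolute value of order m, which does not tend to 0, so the series diverges by the divergence test.

(391/100, 409/100)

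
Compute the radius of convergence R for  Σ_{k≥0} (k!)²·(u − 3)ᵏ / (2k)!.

Ratio test: |a_{k+1}/a_k| = (k+1)²/[(2k+1)·(2k+2)] → 1/4 as k → ∞.
Hence the series converges for |u − 3| < 1/(1/4) = 4, so the radius of convergence is 4.

R = 4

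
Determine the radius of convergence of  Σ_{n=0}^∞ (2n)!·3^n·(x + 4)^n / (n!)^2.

R = 1/12

The ratio of consecutive coefficients is (2n+1)·(2n+2)/(n+1)² · 3 → 12.
Thus R = 1/(12) = 1/12.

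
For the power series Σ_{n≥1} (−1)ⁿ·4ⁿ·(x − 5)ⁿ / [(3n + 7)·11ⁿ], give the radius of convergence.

R = 11/4

Ratio test: |a_{n+1}/a_n| = [(3n + 7)/(3(n+1) + 7)] · 4/11 → 4/11 as n → ∞.
The series converges when 4/11 · |x − 5| < 1, giving R = 11/4.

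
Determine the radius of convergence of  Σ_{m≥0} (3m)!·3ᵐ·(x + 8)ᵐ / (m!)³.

R = 1/81

The ratio of consecutive coefficients is (3m+1)·(3m+2)·(3m+3)/(m+1)³ · 3 → 81.
Convergence for |x + 8| · 81 < 1, i.e. |x + 8| < 1/81. So R = 1/81.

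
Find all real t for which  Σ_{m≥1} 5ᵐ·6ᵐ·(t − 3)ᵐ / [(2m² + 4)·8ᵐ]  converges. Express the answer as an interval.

[41/15, 49/15]

By the ratio test, |a_{m+1}/a_m| = [(2m² + 4)/(2(m+1)² + 4)] · 5·6/8 → 15/4.
Thus R = 1/(15/4) = 4/15.
When t = 49/15, the terms are on the order of 1/m², so the series converges absolutely by comparison with the p-series (p = 2 > 1).
Check t = 41/15: the series is dominated by a constant times Σ 1/m², which converges (p = 2 > 1).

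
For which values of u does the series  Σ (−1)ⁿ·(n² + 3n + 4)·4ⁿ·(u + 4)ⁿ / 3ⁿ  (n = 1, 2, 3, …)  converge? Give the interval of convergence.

(-19/4, -13/4)

Apply the ratio test: |a_{n+1}| / |a_n| = [((n+1)² + 3(n+1) + 4)/(n² + 3n + 4)] · 4/3, which tends to 4/3 as n → ∞.
Hence the series converges for |u + 4| < 1/(4/3) = 3/4, so the radius of convergence is 3/4.
At u = -13/4: the n-th term does not approach 0; divergence by the term test.
When u = -19/4, the terms do not tend to 0, so the series diverges.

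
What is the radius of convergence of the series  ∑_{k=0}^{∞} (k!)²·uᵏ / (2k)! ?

By the ratio test, |a_{k+1}/a_k| = (k+1)²/[(2k+1)·(2k+2)] → 1/4.
Convergence for |u| · 1/4 < 1, i.e. |u| < 4. So R = 4.

R = 4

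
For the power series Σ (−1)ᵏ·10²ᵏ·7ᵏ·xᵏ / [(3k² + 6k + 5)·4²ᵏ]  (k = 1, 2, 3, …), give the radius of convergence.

Ratio test: |a_{k+1}/a_k| = [(3k² + 6k + 5)/(3(k+1)² + 6(k+1) + 5)] · 100·7/16 → 175/4 as k → ∞.
Thus R = 1/(175/4) = 4/175.

R = 4/175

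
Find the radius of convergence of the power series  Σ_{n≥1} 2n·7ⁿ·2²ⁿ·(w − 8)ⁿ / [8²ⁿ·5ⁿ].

Apply the ratio test: |a_{n+1}| / |a_n| = [2(n+1)/2n] · 7·4/(64·5), which tends to 7/80 as n → ∞.
Thus R = 1/(7/80) = 80/7.

R = 80/7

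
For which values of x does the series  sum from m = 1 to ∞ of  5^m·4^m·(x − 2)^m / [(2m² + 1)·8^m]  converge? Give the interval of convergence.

By the ratio test, |a_{m+1}/a_m| = [(2m² + 1)/(2(m+1)² + 1)] · 5·4/8 → 5/2.
Hence the series converges for |x − 2| < 1/(5/2) = 2/5, so the radius of convergence is 2/5.
Check x = 12/5: the terms are on the order of 1/m², so the series converges absolutely by comparison with the p-series (p = 2 > 1).
At x = 8/5: absolute convergence follows by limit comparison with Σ 1/m².

[8/5, 12/5]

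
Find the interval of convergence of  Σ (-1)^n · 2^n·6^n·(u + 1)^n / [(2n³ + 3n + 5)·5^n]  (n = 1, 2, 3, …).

[-17/12, -7/12]

By the ratio test, |a_{n+1}/a_n| = [(2n³ + 3n + 5)/(2(n+1)³ + 3(n+1) + 5)] · 2·6/5 → 12/5.
Thus R = 1/(12/5) = 5/12.
Endpoint u = -7/12: the terms are on the order of 1/n³, so the series converges absolutely by comparison with the p-series (p = 3 > 1).
Endpoint u = -17/12: absolute convergence follows by limit comparison with Σ 1/n³.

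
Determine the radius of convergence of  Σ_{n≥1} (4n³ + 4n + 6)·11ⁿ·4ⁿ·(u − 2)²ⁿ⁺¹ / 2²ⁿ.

Ratio test: |a_{n+1}/a_n| = [(4(n+1)³ + 4(n+1) + 6)/(4n³ + 4n + 6)] · 11·4/4 → 11 as n → ∞.
Successive powers of (u − 2) differ by 2, so the series converges when |u − 2|² · 11 < 1, i.e. |u − 2| < √(1/11). So R = √11/11.

R = √11/11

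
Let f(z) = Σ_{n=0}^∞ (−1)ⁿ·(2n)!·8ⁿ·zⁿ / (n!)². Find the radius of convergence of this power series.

By the ratio test, |a_{n+1}/a_n| = (2n+1)·(2n+2)/(n+1)² · 8 → 32.
The series converges when 32 · |z| < 1, giving R = 1/32.

R = 1/32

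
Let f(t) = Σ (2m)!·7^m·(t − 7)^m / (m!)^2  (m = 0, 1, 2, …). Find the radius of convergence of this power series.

The ratio of consecutive coefficients is (2m+1)·(2m+2)/(m+1)² · 7 → 28.
Thus R = 1/(28) = 1/28.

R = 1/28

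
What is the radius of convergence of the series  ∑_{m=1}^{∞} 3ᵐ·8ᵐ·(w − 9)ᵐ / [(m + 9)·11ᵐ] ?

R = 11/24

By the ratio test, |a_{m+1}/a_m| = [(m + 9)/((m+1) + 9)] · 3·8/11 → 24/11.
Thus R = 1/(24/11) = 11/24.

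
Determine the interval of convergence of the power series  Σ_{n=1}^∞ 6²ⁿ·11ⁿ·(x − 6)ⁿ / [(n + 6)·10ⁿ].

[1183/198, 1193/198)

The ratio of consecutive coefficients is [(n + 6)/((n+1) + 6)] · 36·11/10 → 198/5.
Hence the series converges for |x − 6| < 1/(198/5) = 5/198, so the radius of convergence is 5/198.
Check x = 1193/198: the terms behave like c/n; limit comparison with the harmonic series gives divergence.
Endpoint x = 1183/198: the terms alternate in sign and decrease monotonically to 0 in absolute value (size ~ c/n), so the alternating series test gives convergence.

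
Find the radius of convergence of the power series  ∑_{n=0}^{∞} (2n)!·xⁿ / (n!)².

The ratio of consecutive coefficients is (2n+1)·(2n+2)/(n+1)² → 4.
Hence the series converges for |x| < 1/(4) = 1/4, so the radius of convergence is 1/4.

R = 1/4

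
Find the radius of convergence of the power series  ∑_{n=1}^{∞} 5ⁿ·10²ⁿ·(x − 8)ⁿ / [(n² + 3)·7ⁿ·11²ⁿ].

Ratio test: |a_{n+1}/a_n| = [(n² + 3)/((n+1)² + 3)] · 5·100/(7·121) → 500/847 as n → ∞.
Convergence for |x − 8| · 500/847 < 1, i.e. |x − 8| < 847/500. So R = 847/500.

R = 847/500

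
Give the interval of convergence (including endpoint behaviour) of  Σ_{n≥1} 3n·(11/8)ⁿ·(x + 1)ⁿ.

By the ratio test, |a_{n+1}/a_n| = [3(n+1)/3n] · 11/8 → 11/8.
Hence the series converges for |x + 1| < 1/(11/8) = 8/11, so the radius of convergence is 8/11.
At x = -3/11: the n-th term does not approach 0; divergence by the term test.
At x = -19/11: the terms do not tend to 0, so the series diverges.

(-19/11, -3/11)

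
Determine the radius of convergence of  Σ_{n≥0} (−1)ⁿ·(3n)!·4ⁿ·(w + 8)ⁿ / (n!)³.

R = 1/108

Apply the ratio test: |a_{n+1}| / |a_n| = (3n+1)·(3n+2)·(3n+3)/(n+1)³ · 4, which tends to 108 as n → ∞.
Thus R = 1/(108) = 1/108.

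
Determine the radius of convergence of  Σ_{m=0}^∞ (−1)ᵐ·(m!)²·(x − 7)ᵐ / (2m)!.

R = 4

The ratio of consecutive coefficients is (m+1)²/[(2m+1)·(2m+2)] → 1/4.
Hence the series converges for |x − 7| < 1/(1/4) = 4, so the radius of convergence is 4.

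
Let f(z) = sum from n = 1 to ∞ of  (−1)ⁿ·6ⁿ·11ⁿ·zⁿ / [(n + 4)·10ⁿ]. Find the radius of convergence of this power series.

R = 5/33

By the ratio test, |a_{n+1}/a_n| = [(n + 4)/((n+1) + 4)] · 6·11/10 → 33/5.
Hence the series converges for |z| < 1/(33/5) = 5/33, so the radius of convergence is 5/33.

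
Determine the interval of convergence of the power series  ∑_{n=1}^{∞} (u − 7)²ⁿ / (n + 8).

By the ratio test, |a_{n+1}/a_n| = (n + 8)/((n+1) + 8) → 1.
Writing y = (u − 7)², the series in y has radius 1, so |u − 7| < √(1) = 1 and R = 1.
Endpoint u = 8: the terms behave like c/n; limit comparison with the harmonic series gives divergence.
When u = 6, comparison with the harmonic series Σ 1/n shows the series diverges.

(6, 8)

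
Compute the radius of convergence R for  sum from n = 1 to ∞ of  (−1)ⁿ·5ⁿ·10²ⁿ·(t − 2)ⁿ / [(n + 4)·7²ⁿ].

R = 49/500

The ratio of consecutive coefficients is [(n + 4)/((n+1) + 4)] · 5·100/49 → 500/49.
Convergence for |t − 2| · 500/49 < 1, i.e. |t − 2| < 49/500. So R = 49/500.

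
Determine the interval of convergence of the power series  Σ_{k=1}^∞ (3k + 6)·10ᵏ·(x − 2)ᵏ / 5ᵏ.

Ratio test: |a_{k+1}/a_k| = [(3(k+1) + 6)/(3k + 6)] · 10/5 → 2 as k → ∞.
The series converges when 2 · |x − 2| < 1, giving R = 1/2.
Endpoint x = 5/2: the terms have absolute value of order k, which does not tend to 0, so the series diverges by the divergence test.
When x = 3/2, the terms do not tend to 0, so the series diverges.

(3/2, 5/2)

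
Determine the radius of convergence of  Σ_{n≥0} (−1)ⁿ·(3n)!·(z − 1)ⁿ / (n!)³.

Apply the ratio test: |a_{n+1}| / |a_n| = (3n+1)·(3n+2)·(3n+3)/(n+1)³, which tends to 27 as n → ∞.
The series converges when 27 · |z − 1| < 1, giving R = 1/27.

R = 1/27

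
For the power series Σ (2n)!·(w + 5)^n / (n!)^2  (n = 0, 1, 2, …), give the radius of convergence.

R = 1/4

By the ratio test, |a_{n+1}/a_n| = (2n+1)·(2n+2)/(n+1)² → 4.
The series converges when 4 · |w + 5| < 1, giving R = 1/4.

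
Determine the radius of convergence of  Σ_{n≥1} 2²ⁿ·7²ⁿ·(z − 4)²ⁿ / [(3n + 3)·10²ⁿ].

R = 5/7

Apply the ratio test: |a_{n+1}| / |a_n| = [(3n + 3)/(3(n+1) + 3)] · 4·49/100, which tends to 49/25 as n → ∞.
Successive powers of (z − 4) differ by 2, so the series converges when |z − 4|² · 49/25 < 1, i.e. |z − 4| < √(25/49) = 5/7. So R = 5/7.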